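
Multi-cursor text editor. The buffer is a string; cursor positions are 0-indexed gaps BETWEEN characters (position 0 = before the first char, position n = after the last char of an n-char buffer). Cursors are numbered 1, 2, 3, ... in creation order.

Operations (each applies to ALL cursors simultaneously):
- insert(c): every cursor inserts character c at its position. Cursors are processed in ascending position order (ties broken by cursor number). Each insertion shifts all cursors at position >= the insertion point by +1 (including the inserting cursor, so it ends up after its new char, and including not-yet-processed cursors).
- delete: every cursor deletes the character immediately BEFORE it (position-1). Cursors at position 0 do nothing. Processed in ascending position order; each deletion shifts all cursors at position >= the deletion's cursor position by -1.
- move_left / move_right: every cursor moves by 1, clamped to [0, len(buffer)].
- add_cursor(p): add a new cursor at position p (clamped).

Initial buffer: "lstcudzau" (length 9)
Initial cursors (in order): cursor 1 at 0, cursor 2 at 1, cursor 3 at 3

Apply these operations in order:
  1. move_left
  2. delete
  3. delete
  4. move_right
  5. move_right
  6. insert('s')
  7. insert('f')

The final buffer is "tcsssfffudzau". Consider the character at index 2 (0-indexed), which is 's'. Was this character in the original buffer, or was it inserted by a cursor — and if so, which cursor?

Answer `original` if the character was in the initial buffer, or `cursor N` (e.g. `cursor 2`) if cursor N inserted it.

Answer: cursor 1

Derivation:
After op 1 (move_left): buffer="lstcudzau" (len 9), cursors c1@0 c2@0 c3@2, authorship .........
After op 2 (delete): buffer="ltcudzau" (len 8), cursors c1@0 c2@0 c3@1, authorship ........
After op 3 (delete): buffer="tcudzau" (len 7), cursors c1@0 c2@0 c3@0, authorship .......
After op 4 (move_right): buffer="tcudzau" (len 7), cursors c1@1 c2@1 c3@1, authorship .......
After op 5 (move_right): buffer="tcudzau" (len 7), cursors c1@2 c2@2 c3@2, authorship .......
After op 6 (insert('s')): buffer="tcsssudzau" (len 10), cursors c1@5 c2@5 c3@5, authorship ..123.....
After op 7 (insert('f')): buffer="tcsssfffudzau" (len 13), cursors c1@8 c2@8 c3@8, authorship ..123123.....
Authorship (.=original, N=cursor N): . . 1 2 3 1 2 3 . . . . .
Index 2: author = 1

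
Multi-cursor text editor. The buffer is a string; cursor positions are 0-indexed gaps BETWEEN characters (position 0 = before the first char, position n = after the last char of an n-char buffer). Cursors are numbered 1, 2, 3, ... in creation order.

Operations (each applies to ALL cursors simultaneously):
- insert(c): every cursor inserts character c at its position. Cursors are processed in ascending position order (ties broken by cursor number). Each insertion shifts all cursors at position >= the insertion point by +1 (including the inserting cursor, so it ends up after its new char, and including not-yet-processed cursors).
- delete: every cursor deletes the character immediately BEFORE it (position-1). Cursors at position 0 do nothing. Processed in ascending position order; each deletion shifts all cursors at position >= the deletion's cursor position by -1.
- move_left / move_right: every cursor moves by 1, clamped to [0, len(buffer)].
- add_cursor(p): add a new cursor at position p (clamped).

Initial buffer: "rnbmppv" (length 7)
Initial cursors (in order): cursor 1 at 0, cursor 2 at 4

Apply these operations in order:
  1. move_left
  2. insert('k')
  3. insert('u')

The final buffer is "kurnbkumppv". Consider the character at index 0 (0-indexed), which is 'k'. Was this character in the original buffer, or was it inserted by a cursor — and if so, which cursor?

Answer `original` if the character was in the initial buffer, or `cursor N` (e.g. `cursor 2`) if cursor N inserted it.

After op 1 (move_left): buffer="rnbmppv" (len 7), cursors c1@0 c2@3, authorship .......
After op 2 (insert('k')): buffer="krnbkmppv" (len 9), cursors c1@1 c2@5, authorship 1...2....
After op 3 (insert('u')): buffer="kurnbkumppv" (len 11), cursors c1@2 c2@7, authorship 11...22....
Authorship (.=original, N=cursor N): 1 1 . . . 2 2 . . . .
Index 0: author = 1

Answer: cursor 1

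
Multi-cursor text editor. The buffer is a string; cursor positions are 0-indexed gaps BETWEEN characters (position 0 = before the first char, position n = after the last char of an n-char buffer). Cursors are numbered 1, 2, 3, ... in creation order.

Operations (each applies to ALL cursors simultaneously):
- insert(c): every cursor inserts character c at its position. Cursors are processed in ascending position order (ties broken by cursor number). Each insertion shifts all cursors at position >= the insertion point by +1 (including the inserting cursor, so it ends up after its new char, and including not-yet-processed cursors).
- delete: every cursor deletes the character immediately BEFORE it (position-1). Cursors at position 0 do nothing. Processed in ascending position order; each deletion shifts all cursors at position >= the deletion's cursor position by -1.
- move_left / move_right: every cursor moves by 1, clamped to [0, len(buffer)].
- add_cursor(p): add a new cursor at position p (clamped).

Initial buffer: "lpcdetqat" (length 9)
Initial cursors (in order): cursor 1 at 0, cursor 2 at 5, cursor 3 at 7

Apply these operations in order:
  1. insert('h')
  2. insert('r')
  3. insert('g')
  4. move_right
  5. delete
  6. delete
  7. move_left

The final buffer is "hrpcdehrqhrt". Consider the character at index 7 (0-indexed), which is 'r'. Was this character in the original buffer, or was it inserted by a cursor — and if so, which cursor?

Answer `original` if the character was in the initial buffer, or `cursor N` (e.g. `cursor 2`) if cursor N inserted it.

Answer: cursor 2

Derivation:
After op 1 (insert('h')): buffer="hlpcdehtqhat" (len 12), cursors c1@1 c2@7 c3@10, authorship 1.....2..3..
After op 2 (insert('r')): buffer="hrlpcdehrtqhrat" (len 15), cursors c1@2 c2@9 c3@13, authorship 11.....22..33..
After op 3 (insert('g')): buffer="hrglpcdehrgtqhrgat" (len 18), cursors c1@3 c2@11 c3@16, authorship 111.....222..333..
After op 4 (move_right): buffer="hrglpcdehrgtqhrgat" (len 18), cursors c1@4 c2@12 c3@17, authorship 111.....222..333..
After op 5 (delete): buffer="hrgpcdehrgqhrgt" (len 15), cursors c1@3 c2@10 c3@14, authorship 111....222.333.
After op 6 (delete): buffer="hrpcdehrqhrt" (len 12), cursors c1@2 c2@8 c3@11, authorship 11....22.33.
After op 7 (move_left): buffer="hrpcdehrqhrt" (len 12), cursors c1@1 c2@7 c3@10, authorship 11....22.33.
Authorship (.=original, N=cursor N): 1 1 . . . . 2 2 . 3 3 .
Index 7: author = 2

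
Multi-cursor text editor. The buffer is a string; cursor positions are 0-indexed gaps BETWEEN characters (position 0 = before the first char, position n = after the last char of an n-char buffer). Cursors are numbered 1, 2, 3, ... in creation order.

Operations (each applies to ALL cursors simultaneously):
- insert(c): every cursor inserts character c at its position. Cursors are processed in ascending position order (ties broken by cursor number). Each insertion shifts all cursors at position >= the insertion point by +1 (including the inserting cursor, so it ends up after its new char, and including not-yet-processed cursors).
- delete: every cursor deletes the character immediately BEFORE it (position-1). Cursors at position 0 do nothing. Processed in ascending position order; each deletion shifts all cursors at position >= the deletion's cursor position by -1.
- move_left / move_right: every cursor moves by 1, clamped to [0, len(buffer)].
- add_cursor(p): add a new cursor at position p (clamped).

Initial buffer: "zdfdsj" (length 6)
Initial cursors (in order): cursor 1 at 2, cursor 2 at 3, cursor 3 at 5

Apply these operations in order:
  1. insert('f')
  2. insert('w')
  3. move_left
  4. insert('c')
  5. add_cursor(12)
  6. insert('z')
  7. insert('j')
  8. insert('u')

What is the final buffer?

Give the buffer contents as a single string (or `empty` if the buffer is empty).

Answer: zdfczjuwffczjuwdsfzjuczjuwj

Derivation:
After op 1 (insert('f')): buffer="zdfffdsfj" (len 9), cursors c1@3 c2@5 c3@8, authorship ..1.2..3.
After op 2 (insert('w')): buffer="zdfwffwdsfwj" (len 12), cursors c1@4 c2@7 c3@11, authorship ..11.22..33.
After op 3 (move_left): buffer="zdfwffwdsfwj" (len 12), cursors c1@3 c2@6 c3@10, authorship ..11.22..33.
After op 4 (insert('c')): buffer="zdfcwffcwdsfcwj" (len 15), cursors c1@4 c2@8 c3@13, authorship ..111.222..333.
After op 5 (add_cursor(12)): buffer="zdfcwffcwdsfcwj" (len 15), cursors c1@4 c2@8 c4@12 c3@13, authorship ..111.222..333.
After op 6 (insert('z')): buffer="zdfczwffczwdsfzczwj" (len 19), cursors c1@5 c2@10 c4@15 c3@17, authorship ..1111.2222..34333.
After op 7 (insert('j')): buffer="zdfczjwffczjwdsfzjczjwj" (len 23), cursors c1@6 c2@12 c4@18 c3@21, authorship ..11111.22222..3443333.
After op 8 (insert('u')): buffer="zdfczjuwffczjuwdsfzjuczjuwj" (len 27), cursors c1@7 c2@14 c4@21 c3@25, authorship ..111111.222222..344433333.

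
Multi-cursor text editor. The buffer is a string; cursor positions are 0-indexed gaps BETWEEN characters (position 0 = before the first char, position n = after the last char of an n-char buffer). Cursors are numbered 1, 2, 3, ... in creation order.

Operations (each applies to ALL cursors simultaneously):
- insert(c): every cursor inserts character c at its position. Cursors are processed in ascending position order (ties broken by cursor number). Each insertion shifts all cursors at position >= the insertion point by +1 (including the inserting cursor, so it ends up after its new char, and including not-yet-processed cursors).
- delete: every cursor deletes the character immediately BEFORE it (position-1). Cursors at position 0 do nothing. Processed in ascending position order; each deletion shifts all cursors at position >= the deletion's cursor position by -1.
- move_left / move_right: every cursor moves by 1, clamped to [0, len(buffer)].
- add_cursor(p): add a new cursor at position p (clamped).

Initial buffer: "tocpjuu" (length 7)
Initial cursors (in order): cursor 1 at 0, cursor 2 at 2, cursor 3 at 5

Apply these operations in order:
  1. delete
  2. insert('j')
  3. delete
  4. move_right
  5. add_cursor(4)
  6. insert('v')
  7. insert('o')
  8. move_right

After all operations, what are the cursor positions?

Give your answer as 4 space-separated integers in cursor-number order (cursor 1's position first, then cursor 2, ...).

Answer: 4 7 13 13

Derivation:
After op 1 (delete): buffer="tcpuu" (len 5), cursors c1@0 c2@1 c3@3, authorship .....
After op 2 (insert('j')): buffer="jtjcpjuu" (len 8), cursors c1@1 c2@3 c3@6, authorship 1.2..3..
After op 3 (delete): buffer="tcpuu" (len 5), cursors c1@0 c2@1 c3@3, authorship .....
After op 4 (move_right): buffer="tcpuu" (len 5), cursors c1@1 c2@2 c3@4, authorship .....
After op 5 (add_cursor(4)): buffer="tcpuu" (len 5), cursors c1@1 c2@2 c3@4 c4@4, authorship .....
After op 6 (insert('v')): buffer="tvcvpuvvu" (len 9), cursors c1@2 c2@4 c3@8 c4@8, authorship .1.2..34.
After op 7 (insert('o')): buffer="tvocvopuvvoou" (len 13), cursors c1@3 c2@6 c3@12 c4@12, authorship .11.22..3434.
After op 8 (move_right): buffer="tvocvopuvvoou" (len 13), cursors c1@4 c2@7 c3@13 c4@13, authorship .11.22..3434.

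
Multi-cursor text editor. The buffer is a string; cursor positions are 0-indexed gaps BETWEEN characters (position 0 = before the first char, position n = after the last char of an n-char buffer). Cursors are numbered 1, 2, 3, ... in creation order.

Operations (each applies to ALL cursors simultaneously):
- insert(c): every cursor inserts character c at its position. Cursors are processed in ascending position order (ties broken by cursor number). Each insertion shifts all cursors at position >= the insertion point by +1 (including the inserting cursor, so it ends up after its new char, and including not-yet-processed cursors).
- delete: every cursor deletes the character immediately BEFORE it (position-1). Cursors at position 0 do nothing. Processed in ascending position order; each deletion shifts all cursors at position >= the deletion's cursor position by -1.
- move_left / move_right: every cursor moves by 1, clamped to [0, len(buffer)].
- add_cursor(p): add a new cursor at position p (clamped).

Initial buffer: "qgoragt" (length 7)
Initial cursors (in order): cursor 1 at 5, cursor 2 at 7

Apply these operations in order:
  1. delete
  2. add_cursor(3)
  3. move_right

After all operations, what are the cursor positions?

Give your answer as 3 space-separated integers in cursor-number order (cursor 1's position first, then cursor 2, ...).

Answer: 5 5 4

Derivation:
After op 1 (delete): buffer="qgorg" (len 5), cursors c1@4 c2@5, authorship .....
After op 2 (add_cursor(3)): buffer="qgorg" (len 5), cursors c3@3 c1@4 c2@5, authorship .....
After op 3 (move_right): buffer="qgorg" (len 5), cursors c3@4 c1@5 c2@5, authorship .....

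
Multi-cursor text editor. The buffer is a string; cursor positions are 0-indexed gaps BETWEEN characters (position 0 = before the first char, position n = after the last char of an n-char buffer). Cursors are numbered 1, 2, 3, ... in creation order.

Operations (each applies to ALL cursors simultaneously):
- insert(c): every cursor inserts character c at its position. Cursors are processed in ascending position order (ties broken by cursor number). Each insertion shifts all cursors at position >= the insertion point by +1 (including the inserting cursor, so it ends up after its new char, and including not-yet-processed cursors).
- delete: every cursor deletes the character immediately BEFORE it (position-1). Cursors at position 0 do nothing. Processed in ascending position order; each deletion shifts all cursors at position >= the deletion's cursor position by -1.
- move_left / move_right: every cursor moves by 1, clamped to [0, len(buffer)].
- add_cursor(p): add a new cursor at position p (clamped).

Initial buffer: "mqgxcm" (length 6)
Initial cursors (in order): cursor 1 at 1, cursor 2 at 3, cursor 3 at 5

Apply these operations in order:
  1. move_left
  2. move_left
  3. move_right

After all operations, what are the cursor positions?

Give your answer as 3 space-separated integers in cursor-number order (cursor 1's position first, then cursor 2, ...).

After op 1 (move_left): buffer="mqgxcm" (len 6), cursors c1@0 c2@2 c3@4, authorship ......
After op 2 (move_left): buffer="mqgxcm" (len 6), cursors c1@0 c2@1 c3@3, authorship ......
After op 3 (move_right): buffer="mqgxcm" (len 6), cursors c1@1 c2@2 c3@4, authorship ......

Answer: 1 2 4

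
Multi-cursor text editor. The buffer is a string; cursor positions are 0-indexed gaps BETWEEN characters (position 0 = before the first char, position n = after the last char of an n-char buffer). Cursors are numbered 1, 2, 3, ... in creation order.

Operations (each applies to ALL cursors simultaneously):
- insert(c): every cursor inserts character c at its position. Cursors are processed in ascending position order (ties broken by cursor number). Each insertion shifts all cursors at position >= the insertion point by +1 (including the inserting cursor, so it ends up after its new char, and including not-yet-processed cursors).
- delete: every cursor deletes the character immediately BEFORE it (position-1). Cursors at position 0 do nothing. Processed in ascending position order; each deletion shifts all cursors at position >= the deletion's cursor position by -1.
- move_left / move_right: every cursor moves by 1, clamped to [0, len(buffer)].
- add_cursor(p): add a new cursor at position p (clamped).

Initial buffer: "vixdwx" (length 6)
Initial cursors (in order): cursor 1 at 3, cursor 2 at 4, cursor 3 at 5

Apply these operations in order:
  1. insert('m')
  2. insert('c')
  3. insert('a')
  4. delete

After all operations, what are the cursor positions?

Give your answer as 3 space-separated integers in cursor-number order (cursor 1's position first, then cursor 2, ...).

Answer: 5 8 11

Derivation:
After op 1 (insert('m')): buffer="vixmdmwmx" (len 9), cursors c1@4 c2@6 c3@8, authorship ...1.2.3.
After op 2 (insert('c')): buffer="vixmcdmcwmcx" (len 12), cursors c1@5 c2@8 c3@11, authorship ...11.22.33.
After op 3 (insert('a')): buffer="vixmcadmcawmcax" (len 15), cursors c1@6 c2@10 c3@14, authorship ...111.222.333.
After op 4 (delete): buffer="vixmcdmcwmcx" (len 12), cursors c1@5 c2@8 c3@11, authorship ...11.22.33.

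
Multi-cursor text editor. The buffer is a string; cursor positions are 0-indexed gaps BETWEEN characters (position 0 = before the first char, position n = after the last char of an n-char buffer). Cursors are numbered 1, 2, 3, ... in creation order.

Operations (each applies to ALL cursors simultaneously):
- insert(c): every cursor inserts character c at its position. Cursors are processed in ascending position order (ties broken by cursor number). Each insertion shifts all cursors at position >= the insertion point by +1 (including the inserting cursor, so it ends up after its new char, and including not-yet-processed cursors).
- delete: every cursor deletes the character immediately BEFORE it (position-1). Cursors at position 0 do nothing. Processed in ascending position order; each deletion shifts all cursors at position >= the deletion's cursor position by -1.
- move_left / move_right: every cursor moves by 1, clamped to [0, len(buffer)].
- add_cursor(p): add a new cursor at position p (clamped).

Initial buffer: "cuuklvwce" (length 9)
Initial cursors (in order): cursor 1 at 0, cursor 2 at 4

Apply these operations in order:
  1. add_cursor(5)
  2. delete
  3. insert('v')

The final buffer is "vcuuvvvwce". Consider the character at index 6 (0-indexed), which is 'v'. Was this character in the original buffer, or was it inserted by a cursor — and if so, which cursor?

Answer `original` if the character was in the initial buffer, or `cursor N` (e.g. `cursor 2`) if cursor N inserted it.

Answer: original

Derivation:
After op 1 (add_cursor(5)): buffer="cuuklvwce" (len 9), cursors c1@0 c2@4 c3@5, authorship .........
After op 2 (delete): buffer="cuuvwce" (len 7), cursors c1@0 c2@3 c3@3, authorship .......
After op 3 (insert('v')): buffer="vcuuvvvwce" (len 10), cursors c1@1 c2@6 c3@6, authorship 1...23....
Authorship (.=original, N=cursor N): 1 . . . 2 3 . . . .
Index 6: author = original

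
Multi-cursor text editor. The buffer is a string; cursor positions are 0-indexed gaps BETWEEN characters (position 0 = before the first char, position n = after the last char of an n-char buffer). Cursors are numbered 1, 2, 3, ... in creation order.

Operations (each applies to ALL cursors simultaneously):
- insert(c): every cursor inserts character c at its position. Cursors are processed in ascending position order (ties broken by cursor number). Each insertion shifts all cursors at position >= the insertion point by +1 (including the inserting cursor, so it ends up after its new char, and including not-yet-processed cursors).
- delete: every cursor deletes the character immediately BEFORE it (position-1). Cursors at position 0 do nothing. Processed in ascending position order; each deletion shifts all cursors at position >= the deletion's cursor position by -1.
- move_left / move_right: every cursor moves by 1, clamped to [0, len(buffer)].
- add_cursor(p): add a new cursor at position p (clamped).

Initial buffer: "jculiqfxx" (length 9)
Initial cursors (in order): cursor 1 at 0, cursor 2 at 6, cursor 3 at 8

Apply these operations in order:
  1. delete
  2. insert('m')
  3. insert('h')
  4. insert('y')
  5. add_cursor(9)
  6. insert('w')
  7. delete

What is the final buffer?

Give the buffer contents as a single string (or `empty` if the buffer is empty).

Answer: mhyjculimhyfmhyx

Derivation:
After op 1 (delete): buffer="jculifx" (len 7), cursors c1@0 c2@5 c3@6, authorship .......
After op 2 (insert('m')): buffer="mjculimfmx" (len 10), cursors c1@1 c2@7 c3@9, authorship 1.....2.3.
After op 3 (insert('h')): buffer="mhjculimhfmhx" (len 13), cursors c1@2 c2@9 c3@12, authorship 11.....22.33.
After op 4 (insert('y')): buffer="mhyjculimhyfmhyx" (len 16), cursors c1@3 c2@11 c3@15, authorship 111.....222.333.
After op 5 (add_cursor(9)): buffer="mhyjculimhyfmhyx" (len 16), cursors c1@3 c4@9 c2@11 c3@15, authorship 111.....222.333.
After op 6 (insert('w')): buffer="mhywjculimwhywfmhywx" (len 20), cursors c1@4 c4@11 c2@14 c3@19, authorship 1111.....24222.3333.
After op 7 (delete): buffer="mhyjculimhyfmhyx" (len 16), cursors c1@3 c4@9 c2@11 c3@15, authorship 111.....222.333.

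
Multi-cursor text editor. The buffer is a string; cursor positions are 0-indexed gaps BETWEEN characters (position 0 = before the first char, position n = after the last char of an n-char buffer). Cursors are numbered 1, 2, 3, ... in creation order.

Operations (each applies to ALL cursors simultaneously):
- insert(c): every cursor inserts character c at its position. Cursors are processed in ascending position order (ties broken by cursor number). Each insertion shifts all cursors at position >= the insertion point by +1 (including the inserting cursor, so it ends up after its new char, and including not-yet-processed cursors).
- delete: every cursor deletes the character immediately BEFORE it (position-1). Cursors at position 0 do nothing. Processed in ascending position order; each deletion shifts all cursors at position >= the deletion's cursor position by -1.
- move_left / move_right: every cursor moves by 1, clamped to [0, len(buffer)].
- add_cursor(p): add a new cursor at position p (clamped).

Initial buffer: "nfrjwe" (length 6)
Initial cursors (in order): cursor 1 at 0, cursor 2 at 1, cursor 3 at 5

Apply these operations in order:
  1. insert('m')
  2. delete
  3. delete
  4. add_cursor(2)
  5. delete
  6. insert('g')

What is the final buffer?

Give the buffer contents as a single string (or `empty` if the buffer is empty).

Answer: ggfgge

Derivation:
After op 1 (insert('m')): buffer="mnmfrjwme" (len 9), cursors c1@1 c2@3 c3@8, authorship 1.2....3.
After op 2 (delete): buffer="nfrjwe" (len 6), cursors c1@0 c2@1 c3@5, authorship ......
After op 3 (delete): buffer="frje" (len 4), cursors c1@0 c2@0 c3@3, authorship ....
After op 4 (add_cursor(2)): buffer="frje" (len 4), cursors c1@0 c2@0 c4@2 c3@3, authorship ....
After op 5 (delete): buffer="fe" (len 2), cursors c1@0 c2@0 c3@1 c4@1, authorship ..
After op 6 (insert('g')): buffer="ggfgge" (len 6), cursors c1@2 c2@2 c3@5 c4@5, authorship 12.34.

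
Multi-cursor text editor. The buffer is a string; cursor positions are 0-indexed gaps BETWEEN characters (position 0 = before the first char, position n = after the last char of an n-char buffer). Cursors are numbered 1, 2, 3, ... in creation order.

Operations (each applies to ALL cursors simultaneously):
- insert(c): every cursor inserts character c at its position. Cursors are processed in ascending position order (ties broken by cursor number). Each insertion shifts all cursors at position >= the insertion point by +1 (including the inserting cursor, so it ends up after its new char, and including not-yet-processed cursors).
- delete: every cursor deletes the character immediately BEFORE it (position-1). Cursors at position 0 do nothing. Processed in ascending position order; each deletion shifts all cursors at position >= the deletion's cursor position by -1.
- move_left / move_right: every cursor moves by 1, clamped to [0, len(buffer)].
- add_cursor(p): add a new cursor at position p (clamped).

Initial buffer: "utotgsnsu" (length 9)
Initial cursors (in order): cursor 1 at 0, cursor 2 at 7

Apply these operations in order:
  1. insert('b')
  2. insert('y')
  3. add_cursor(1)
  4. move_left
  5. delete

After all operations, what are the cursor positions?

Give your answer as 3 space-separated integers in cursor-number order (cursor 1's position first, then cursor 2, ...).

After op 1 (insert('b')): buffer="butotgsnbsu" (len 11), cursors c1@1 c2@9, authorship 1.......2..
After op 2 (insert('y')): buffer="byutotgsnbysu" (len 13), cursors c1@2 c2@11, authorship 11.......22..
After op 3 (add_cursor(1)): buffer="byutotgsnbysu" (len 13), cursors c3@1 c1@2 c2@11, authorship 11.......22..
After op 4 (move_left): buffer="byutotgsnbysu" (len 13), cursors c3@0 c1@1 c2@10, authorship 11.......22..
After op 5 (delete): buffer="yutotgsnysu" (len 11), cursors c1@0 c3@0 c2@8, authorship 1.......2..

Answer: 0 8 0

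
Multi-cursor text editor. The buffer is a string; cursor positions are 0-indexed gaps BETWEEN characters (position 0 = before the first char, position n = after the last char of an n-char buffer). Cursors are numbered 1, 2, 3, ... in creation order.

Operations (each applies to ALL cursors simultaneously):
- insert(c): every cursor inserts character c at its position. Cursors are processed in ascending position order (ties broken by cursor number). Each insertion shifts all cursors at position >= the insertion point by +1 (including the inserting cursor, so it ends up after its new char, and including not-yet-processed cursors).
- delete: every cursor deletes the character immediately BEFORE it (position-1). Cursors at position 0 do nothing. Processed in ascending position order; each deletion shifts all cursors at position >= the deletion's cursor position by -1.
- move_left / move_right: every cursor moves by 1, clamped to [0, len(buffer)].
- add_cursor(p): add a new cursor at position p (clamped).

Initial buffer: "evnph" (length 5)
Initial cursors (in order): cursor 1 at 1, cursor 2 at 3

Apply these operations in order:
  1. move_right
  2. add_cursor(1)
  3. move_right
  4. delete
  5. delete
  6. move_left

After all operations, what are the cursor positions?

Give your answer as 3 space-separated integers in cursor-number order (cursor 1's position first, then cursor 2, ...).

After op 1 (move_right): buffer="evnph" (len 5), cursors c1@2 c2@4, authorship .....
After op 2 (add_cursor(1)): buffer="evnph" (len 5), cursors c3@1 c1@2 c2@4, authorship .....
After op 3 (move_right): buffer="evnph" (len 5), cursors c3@2 c1@3 c2@5, authorship .....
After op 4 (delete): buffer="ep" (len 2), cursors c1@1 c3@1 c2@2, authorship ..
After op 5 (delete): buffer="" (len 0), cursors c1@0 c2@0 c3@0, authorship 
After op 6 (move_left): buffer="" (len 0), cursors c1@0 c2@0 c3@0, authorship 

Answer: 0 0 0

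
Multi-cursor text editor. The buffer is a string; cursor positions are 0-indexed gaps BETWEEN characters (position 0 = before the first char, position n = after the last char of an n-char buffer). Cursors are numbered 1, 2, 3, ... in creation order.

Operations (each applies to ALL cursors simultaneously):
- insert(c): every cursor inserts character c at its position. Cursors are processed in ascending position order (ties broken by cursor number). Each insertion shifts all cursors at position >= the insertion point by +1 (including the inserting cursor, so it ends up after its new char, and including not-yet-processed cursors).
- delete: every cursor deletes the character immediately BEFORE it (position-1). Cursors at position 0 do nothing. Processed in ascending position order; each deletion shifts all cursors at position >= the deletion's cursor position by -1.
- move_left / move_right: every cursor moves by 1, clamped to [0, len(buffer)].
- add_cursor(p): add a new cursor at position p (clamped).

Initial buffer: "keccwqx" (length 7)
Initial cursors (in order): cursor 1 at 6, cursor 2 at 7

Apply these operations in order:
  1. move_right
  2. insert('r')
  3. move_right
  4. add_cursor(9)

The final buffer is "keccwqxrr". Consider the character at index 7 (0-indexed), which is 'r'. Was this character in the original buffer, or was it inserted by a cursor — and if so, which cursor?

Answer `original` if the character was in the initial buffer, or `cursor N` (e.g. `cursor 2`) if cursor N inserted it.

Answer: cursor 1

Derivation:
After op 1 (move_right): buffer="keccwqx" (len 7), cursors c1@7 c2@7, authorship .......
After op 2 (insert('r')): buffer="keccwqxrr" (len 9), cursors c1@9 c2@9, authorship .......12
After op 3 (move_right): buffer="keccwqxrr" (len 9), cursors c1@9 c2@9, authorship .......12
After op 4 (add_cursor(9)): buffer="keccwqxrr" (len 9), cursors c1@9 c2@9 c3@9, authorship .......12
Authorship (.=original, N=cursor N): . . . . . . . 1 2
Index 7: author = 1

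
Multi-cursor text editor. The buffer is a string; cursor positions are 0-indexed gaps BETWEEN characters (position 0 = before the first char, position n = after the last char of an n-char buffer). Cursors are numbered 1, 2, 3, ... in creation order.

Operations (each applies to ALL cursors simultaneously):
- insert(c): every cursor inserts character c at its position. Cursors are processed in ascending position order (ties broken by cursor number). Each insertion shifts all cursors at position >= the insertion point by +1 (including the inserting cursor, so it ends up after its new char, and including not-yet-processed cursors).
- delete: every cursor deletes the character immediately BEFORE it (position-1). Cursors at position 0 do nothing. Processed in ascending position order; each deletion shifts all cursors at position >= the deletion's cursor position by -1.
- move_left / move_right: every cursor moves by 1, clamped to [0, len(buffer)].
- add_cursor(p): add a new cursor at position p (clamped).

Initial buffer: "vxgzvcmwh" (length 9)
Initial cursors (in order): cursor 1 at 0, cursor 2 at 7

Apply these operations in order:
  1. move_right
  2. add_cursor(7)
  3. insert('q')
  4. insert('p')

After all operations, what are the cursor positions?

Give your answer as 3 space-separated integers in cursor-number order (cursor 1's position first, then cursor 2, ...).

After op 1 (move_right): buffer="vxgzvcmwh" (len 9), cursors c1@1 c2@8, authorship .........
After op 2 (add_cursor(7)): buffer="vxgzvcmwh" (len 9), cursors c1@1 c3@7 c2@8, authorship .........
After op 3 (insert('q')): buffer="vqxgzvcmqwqh" (len 12), cursors c1@2 c3@9 c2@11, authorship .1......3.2.
After op 4 (insert('p')): buffer="vqpxgzvcmqpwqph" (len 15), cursors c1@3 c3@11 c2@14, authorship .11......33.22.

Answer: 3 14 11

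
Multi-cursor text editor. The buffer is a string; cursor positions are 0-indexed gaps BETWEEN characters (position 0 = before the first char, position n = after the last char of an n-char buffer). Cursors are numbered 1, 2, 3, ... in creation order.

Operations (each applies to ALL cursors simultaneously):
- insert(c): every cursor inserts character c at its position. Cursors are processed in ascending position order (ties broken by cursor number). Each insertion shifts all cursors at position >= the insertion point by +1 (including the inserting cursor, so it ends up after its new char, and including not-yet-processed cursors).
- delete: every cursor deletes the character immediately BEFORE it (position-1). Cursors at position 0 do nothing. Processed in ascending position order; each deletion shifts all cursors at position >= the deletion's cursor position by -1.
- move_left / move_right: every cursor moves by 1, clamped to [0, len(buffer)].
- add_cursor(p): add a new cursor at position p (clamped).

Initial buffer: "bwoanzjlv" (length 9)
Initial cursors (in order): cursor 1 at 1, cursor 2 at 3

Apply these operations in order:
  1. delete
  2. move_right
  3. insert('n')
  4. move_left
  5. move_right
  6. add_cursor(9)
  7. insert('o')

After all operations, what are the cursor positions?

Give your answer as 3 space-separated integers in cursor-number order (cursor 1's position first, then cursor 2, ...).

After op 1 (delete): buffer="wanzjlv" (len 7), cursors c1@0 c2@1, authorship .......
After op 2 (move_right): buffer="wanzjlv" (len 7), cursors c1@1 c2@2, authorship .......
After op 3 (insert('n')): buffer="wnannzjlv" (len 9), cursors c1@2 c2@4, authorship .1.2.....
After op 4 (move_left): buffer="wnannzjlv" (len 9), cursors c1@1 c2@3, authorship .1.2.....
After op 5 (move_right): buffer="wnannzjlv" (len 9), cursors c1@2 c2@4, authorship .1.2.....
After op 6 (add_cursor(9)): buffer="wnannzjlv" (len 9), cursors c1@2 c2@4 c3@9, authorship .1.2.....
After op 7 (insert('o')): buffer="wnoanonzjlvo" (len 12), cursors c1@3 c2@6 c3@12, authorship .11.22.....3

Answer: 3 6 12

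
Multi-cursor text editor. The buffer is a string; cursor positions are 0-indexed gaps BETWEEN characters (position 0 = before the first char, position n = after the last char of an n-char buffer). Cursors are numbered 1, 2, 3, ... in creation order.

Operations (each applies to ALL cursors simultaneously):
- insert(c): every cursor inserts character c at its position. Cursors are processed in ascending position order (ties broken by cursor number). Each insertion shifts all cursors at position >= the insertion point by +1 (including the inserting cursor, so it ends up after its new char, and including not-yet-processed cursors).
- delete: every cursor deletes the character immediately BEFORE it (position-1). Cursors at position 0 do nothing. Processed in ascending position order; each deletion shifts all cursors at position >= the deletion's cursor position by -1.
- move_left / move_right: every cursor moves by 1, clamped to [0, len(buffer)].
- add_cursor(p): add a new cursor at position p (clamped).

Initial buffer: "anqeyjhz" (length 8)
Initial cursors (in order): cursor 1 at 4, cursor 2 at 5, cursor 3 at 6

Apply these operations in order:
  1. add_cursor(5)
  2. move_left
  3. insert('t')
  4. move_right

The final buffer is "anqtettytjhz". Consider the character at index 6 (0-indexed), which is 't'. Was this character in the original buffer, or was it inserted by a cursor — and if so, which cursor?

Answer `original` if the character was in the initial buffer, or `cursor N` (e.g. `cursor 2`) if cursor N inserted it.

Answer: cursor 4

Derivation:
After op 1 (add_cursor(5)): buffer="anqeyjhz" (len 8), cursors c1@4 c2@5 c4@5 c3@6, authorship ........
After op 2 (move_left): buffer="anqeyjhz" (len 8), cursors c1@3 c2@4 c4@4 c3@5, authorship ........
After op 3 (insert('t')): buffer="anqtettytjhz" (len 12), cursors c1@4 c2@7 c4@7 c3@9, authorship ...1.24.3...
After op 4 (move_right): buffer="anqtettytjhz" (len 12), cursors c1@5 c2@8 c4@8 c3@10, authorship ...1.24.3...
Authorship (.=original, N=cursor N): . . . 1 . 2 4 . 3 . . .
Index 6: author = 4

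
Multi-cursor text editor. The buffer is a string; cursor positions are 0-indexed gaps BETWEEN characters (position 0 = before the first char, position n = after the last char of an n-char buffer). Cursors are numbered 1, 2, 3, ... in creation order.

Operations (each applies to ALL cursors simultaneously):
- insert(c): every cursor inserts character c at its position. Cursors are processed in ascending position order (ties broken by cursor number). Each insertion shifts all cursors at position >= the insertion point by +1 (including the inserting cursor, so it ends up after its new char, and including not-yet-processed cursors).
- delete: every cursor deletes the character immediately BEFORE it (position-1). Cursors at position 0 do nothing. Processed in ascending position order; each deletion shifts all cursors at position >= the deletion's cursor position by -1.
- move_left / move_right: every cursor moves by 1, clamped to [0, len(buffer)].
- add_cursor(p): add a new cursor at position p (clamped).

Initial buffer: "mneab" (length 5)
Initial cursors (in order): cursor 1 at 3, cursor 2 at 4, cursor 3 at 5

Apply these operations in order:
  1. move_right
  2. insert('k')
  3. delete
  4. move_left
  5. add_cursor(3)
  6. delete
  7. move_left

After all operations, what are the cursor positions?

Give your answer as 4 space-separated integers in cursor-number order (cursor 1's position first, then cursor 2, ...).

Answer: 0 0 0 0

Derivation:
After op 1 (move_right): buffer="mneab" (len 5), cursors c1@4 c2@5 c3@5, authorship .....
After op 2 (insert('k')): buffer="mneakbkk" (len 8), cursors c1@5 c2@8 c3@8, authorship ....1.23
After op 3 (delete): buffer="mneab" (len 5), cursors c1@4 c2@5 c3@5, authorship .....
After op 4 (move_left): buffer="mneab" (len 5), cursors c1@3 c2@4 c3@4, authorship .....
After op 5 (add_cursor(3)): buffer="mneab" (len 5), cursors c1@3 c4@3 c2@4 c3@4, authorship .....
After op 6 (delete): buffer="b" (len 1), cursors c1@0 c2@0 c3@0 c4@0, authorship .
After op 7 (move_left): buffer="b" (len 1), cursors c1@0 c2@0 c3@0 c4@0, authorship .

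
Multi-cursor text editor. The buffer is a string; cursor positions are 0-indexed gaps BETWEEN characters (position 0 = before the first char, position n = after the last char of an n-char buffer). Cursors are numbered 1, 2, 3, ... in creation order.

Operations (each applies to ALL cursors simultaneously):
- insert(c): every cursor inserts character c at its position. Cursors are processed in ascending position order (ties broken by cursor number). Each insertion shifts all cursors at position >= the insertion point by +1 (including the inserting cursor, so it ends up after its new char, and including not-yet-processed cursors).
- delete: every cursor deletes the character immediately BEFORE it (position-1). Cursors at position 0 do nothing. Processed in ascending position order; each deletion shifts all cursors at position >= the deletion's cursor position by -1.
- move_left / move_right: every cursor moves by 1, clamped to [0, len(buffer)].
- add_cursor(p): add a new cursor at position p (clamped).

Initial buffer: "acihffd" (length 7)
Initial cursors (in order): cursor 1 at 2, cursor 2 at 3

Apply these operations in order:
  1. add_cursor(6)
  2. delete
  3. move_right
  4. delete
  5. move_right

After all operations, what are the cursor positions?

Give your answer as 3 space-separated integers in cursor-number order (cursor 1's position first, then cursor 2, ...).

Answer: 1 1 1

Derivation:
After op 1 (add_cursor(6)): buffer="acihffd" (len 7), cursors c1@2 c2@3 c3@6, authorship .......
After op 2 (delete): buffer="ahfd" (len 4), cursors c1@1 c2@1 c3@3, authorship ....
After op 3 (move_right): buffer="ahfd" (len 4), cursors c1@2 c2@2 c3@4, authorship ....
After op 4 (delete): buffer="f" (len 1), cursors c1@0 c2@0 c3@1, authorship .
After op 5 (move_right): buffer="f" (len 1), cursors c1@1 c2@1 c3@1, authorship .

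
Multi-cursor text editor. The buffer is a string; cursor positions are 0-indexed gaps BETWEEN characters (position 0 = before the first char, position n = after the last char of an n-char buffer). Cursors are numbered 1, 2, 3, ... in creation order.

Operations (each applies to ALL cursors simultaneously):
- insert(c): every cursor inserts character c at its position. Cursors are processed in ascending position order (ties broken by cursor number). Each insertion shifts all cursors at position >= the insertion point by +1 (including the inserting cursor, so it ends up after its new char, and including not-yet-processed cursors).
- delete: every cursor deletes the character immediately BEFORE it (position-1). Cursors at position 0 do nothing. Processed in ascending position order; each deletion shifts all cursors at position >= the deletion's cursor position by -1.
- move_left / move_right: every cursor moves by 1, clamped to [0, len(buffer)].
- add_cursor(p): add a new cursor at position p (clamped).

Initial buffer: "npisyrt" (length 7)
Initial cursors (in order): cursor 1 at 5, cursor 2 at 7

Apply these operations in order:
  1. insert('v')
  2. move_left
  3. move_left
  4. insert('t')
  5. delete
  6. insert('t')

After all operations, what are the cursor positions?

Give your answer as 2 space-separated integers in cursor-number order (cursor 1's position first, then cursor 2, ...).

Answer: 5 9

Derivation:
After op 1 (insert('v')): buffer="npisyvrtv" (len 9), cursors c1@6 c2@9, authorship .....1..2
After op 2 (move_left): buffer="npisyvrtv" (len 9), cursors c1@5 c2@8, authorship .....1..2
After op 3 (move_left): buffer="npisyvrtv" (len 9), cursors c1@4 c2@7, authorship .....1..2
After op 4 (insert('t')): buffer="npistyvrttv" (len 11), cursors c1@5 c2@9, authorship ....1.1.2.2
After op 5 (delete): buffer="npisyvrtv" (len 9), cursors c1@4 c2@7, authorship .....1..2
After op 6 (insert('t')): buffer="npistyvrttv" (len 11), cursors c1@5 c2@9, authorship ....1.1.2.2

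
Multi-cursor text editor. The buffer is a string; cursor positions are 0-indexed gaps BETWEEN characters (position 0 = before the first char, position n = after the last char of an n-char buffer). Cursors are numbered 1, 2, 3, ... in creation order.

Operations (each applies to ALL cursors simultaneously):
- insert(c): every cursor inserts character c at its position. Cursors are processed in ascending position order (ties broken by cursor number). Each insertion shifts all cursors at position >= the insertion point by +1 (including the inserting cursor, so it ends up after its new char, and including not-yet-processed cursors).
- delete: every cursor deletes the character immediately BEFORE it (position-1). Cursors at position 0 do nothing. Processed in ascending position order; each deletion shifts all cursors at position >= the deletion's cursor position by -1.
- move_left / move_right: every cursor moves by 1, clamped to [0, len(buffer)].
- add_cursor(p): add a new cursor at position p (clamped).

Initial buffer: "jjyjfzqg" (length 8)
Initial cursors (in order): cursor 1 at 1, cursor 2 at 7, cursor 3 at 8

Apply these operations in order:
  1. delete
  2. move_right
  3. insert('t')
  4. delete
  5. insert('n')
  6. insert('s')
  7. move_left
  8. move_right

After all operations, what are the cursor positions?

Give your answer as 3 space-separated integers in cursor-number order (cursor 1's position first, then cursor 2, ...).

After op 1 (delete): buffer="jyjfz" (len 5), cursors c1@0 c2@5 c3@5, authorship .....
After op 2 (move_right): buffer="jyjfz" (len 5), cursors c1@1 c2@5 c3@5, authorship .....
After op 3 (insert('t')): buffer="jtyjfztt" (len 8), cursors c1@2 c2@8 c3@8, authorship .1....23
After op 4 (delete): buffer="jyjfz" (len 5), cursors c1@1 c2@5 c3@5, authorship .....
After op 5 (insert('n')): buffer="jnyjfznn" (len 8), cursors c1@2 c2@8 c3@8, authorship .1....23
After op 6 (insert('s')): buffer="jnsyjfznnss" (len 11), cursors c1@3 c2@11 c3@11, authorship .11....2323
After op 7 (move_left): buffer="jnsyjfznnss" (len 11), cursors c1@2 c2@10 c3@10, authorship .11....2323
After op 8 (move_right): buffer="jnsyjfznnss" (len 11), cursors c1@3 c2@11 c3@11, authorship .11....2323

Answer: 3 11 11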